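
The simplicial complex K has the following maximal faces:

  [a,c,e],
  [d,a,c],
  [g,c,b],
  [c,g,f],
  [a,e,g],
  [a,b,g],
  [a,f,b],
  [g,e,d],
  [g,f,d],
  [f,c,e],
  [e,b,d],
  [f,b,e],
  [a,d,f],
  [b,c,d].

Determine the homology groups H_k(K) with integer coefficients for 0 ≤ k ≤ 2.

Take the total order a < b < c < d < e < f < g on the vertex set. Then K (dimension 2) consists of the simplices:

  0-simplices (7): a, b, c, d, e, f, g
  1-simplices (21): ab, ac, ad, ae, af, ag, bc, bd, be, bf, bg, cd, ce, cf, cg, de, df, dg, ef, eg, fg
  2-simplices (14): abf, abg, acd, ace, adf, aeg, bcd, bcg, bde, bef, cef, cfg, deg, dfg

giving chain groups C_0 ≅ Z^7, C_1 ≅ Z^21, C_2 ≅ Z^14.

Boundary ∂_1: C_1 → C_0 is given by ∂[p,q] = [q] − [p]. For instance
  ∂de = e − d.
This gives a 7×21 integer matrix of rank 6; reducing to Smith normal form yields diagonal entries (1,1,1,1,1,1).

∂_2: C_2 → C_1 acts by ∂[p,q,r] = [q,r] − [p,r] + [p,q]. For instance
  ∂dfg = fg − dg + df,
  ∂cef = ef − cf + ce.
As a 21×14 matrix over Z this has rank 13, with invariant factors (1,1,1,1,1,1,1,1,1,1,1,1,1).

Now H_k = ker ∂_k / im ∂_{k+1}, so:

  H_0: rank C_0 − rank ∂_1 = 7 − 6 = 1, and the invariant factors of ∂_1 are all 1, so H_0 = Z.
  H_1: rank ker ∂_1 − rank ∂_2 = (21 − 6) − 13 = 2, and the invariant factors of ∂_2 are all 1, so H_1 = Z^2.
  H_2: rank ker ∂_2 − rank ∂_3 = (14 − 13) − 0 = 1, and there is no ∂_3, so H_2 = Z.

(K is a triangulation of the torus T^2.)

H_0 ≅ Z,  H_1 ≅ Z^2,  H_2 ≅ Z.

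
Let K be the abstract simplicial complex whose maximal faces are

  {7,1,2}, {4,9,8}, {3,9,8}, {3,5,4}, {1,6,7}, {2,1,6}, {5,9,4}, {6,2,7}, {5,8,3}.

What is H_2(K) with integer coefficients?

K has 9 vertices, 16 edges, 9 triangles.
rank ∂_2 = 8, rank ∂_3 = 0 ⇒ b_2 = 9 − 8 − 0 = 1. So H_2 ≅ Z.

H_2 = Z.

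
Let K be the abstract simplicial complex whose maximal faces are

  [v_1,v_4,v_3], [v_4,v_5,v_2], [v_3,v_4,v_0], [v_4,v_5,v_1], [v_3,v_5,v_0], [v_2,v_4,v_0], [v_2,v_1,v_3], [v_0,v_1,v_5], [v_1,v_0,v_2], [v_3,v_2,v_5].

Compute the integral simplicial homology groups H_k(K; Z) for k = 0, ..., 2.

H_0 = Z,  H_1 = Z/2,  H_2 = 0.

Fix the vertex order v_0 < v_1 < v_2 < v_3 < v_4 < v_5 and write every simplex with vertices in increasing order. Then dim K = 2 and the simplices of K are:

  0-simplices (6): [v_0], [v_1], [v_2], [v_3], [v_4], [v_5]
  1-simplices (15): (15 of them)
  2-simplices (10): [v_0,v_1,v_2], [v_0,v_1,v_5], [v_0,v_2,v_4], [v_0,v_3,v_4], [v_0,v_3,v_5], [v_1,v_2,v_3], [v_1,v_3,v_4], [v_1,v_4,v_5], [v_2,v_3,v_5], [v_2,v_4,v_5]

Hence C_0 ≅ Z^6, C_1 ≅ Z^15, C_2 ≅ Z^10.

The boundary map ∂_1: C_1 → C_0 sends each edge [p,q] (with p < q) to q − p. For instance
  ∂[v_0,v_3] = [v_3] − [v_0].
This gives a 6×15 integer matrix of rank 5; reducing to Smith normal form yields diagonal entries (1,1,1,1,1).

∂_2: C_2 → C_1 maps a triangle to the signed sum of its edges. For instance
  ∂[v_1,v_4,v_5] = [v_4,v_5] − [v_1,v_5] + [v_1,v_4],
  ∂[v_1,v_2,v_3] = [v_2,v_3] − [v_1,v_3] + [v_1,v_2].
The 15×10 boundary matrix has rank 10 and Smith normal form diag(1,1,1,1,1,1,1,1,1,2).

Reading off H_k = ker ∂_k / im ∂_{k+1}:

  H_0: rank C_0 − rank ∂_1 = 6 − 5 = 1, and the invariant factors of ∂_1 are all 1, so H_0 = Z.
  H_1: rank ker ∂_1 − rank ∂_2 = (15 − 5) − 10 = 0, and ∂_2 has invariant factor 2 > 1, so H_1 = Z/2.
  H_2: rank ker ∂_2 − rank ∂_3 = (10 − 10) − 0 = 0, and there is no ∂_3, so H_2 = 0.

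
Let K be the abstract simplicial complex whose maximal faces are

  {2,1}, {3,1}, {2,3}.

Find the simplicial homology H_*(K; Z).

Order the vertices as 1 < 2 < 3. Listing each simplex with vertices in this order, K has dimension 1 with simplices:

  0-simplices (3): [1], [2], [3]
  1-simplices (3): [1,2], [1,3], [2,3]

Hence C_0 ≅ Z^3, C_1 ≅ Z^3.

The boundary map ∂_1: C_1 → C_0 maps an edge to its endpoints' difference, ∂[p,q] = q − p.
The resulting 3×3 matrix has rank 2, and its Smith normal form has invariant factors (1,1).

Reading off H_k = ker ∂_k / im ∂_{k+1}:

  H_0: rank C_0 − rank ∂_1 = 3 − 2 = 1, and the invariant factors of ∂_1 are all 1, so H_0 ≅ Z.
  H_1: rank ker ∂_1 − rank ∂_2 = (3 − 2) − 0 = 1, and there is no ∂_2, so H_1 ≅ Z.

(K is a triangulation of the circle S^1.)

H_0 = Z,  H_1 = Z.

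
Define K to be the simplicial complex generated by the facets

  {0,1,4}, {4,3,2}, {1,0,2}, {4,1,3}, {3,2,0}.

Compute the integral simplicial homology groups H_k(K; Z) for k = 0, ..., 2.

H_0 = Z,  H_1 = Z,  H_2 = 0.

We work with the vertex ordering 0 < 1 < 2 < 3 < 4. The simplices of K, each written with vertices in increasing order, are:

  0-simplices (5): [0], [1], [2], [3], [4]
  1-simplices (10): [0,1], [0,2], [0,3], [0,4], [1,2], [1,3], [1,4], [2,3], [2,4], [3,4]
  2-simplices (5): [0,1,2], [0,1,4], [0,2,3], [1,3,4], [2,3,4]

Hence C_0 ≅ Z^5, C_1 ≅ Z^10, C_2 ≅ Z^5.

The boundary map ∂_1: C_1 → C_0 maps an edge to its endpoints' difference, ∂[p,q] = q − p.
The resulting 5×10 matrix has rank 4, and its Smith normal form has invariant factors (1,1,1,1).

∂_2: C_2 → C_1 sends each 2-simplex [p,q,r] to [q,r] − [p,r] + [p,q]. For instance
  ∂[0,1,4] = [1,4] − [0,4] + [0,1],
  ∂[2,3,4] = [3,4] − [2,4] + [2,3].
This gives a 10×5 integer matrix of rank 5; reducing to Smith normal form yields diagonal entries (1,1,1,1,1).

Now H_k = ker ∂_k / im ∂_{k+1}, so:

  H_0: rank C_0 − rank ∂_1 = 5 − 4 = 1, and the invariant factors of ∂_1 are all 1, so H_0 = Z.
  H_1: rank ker ∂_1 − rank ∂_2 = (10 − 4) − 5 = 1, and the invariant factors of ∂_2 are all 1, so H_1 = Z.
  H_2: rank ker ∂_2 − rank ∂_3 = (5 − 5) − 0 = 0, and there is no ∂_3, so H_2 = 0.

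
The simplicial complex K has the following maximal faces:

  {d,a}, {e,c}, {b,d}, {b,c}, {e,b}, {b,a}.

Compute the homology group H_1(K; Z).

Order the vertices as a < b < c < d < e. Listing each simplex with vertices in this order, K has dimension 1 with simplices:

  0-simplices (5): a, b, c, d, e
  1-simplices (6): ab, ad, bc, bd, be, ce

Hence C_0 ≅ Z^5, C_1 ≅ Z^6.

Boundary ∂_1: C_1 → C_0 maps an edge to its endpoints' difference, ∂[p,q] = q − p. For instance
  ∂ad = d − a.
The resulting 5×6 matrix has rank 4, and its Smith normal form has invariant factors (1,1,1,1).

Now H_k = ker ∂_k / im ∂_{k+1}, so:

  H_1: rank ker ∂_1 − rank ∂_2 = (6 − 4) − 0 = 2, and there is no ∂_2, so H_1 = Z^2.

H_1 ≅ Z^2.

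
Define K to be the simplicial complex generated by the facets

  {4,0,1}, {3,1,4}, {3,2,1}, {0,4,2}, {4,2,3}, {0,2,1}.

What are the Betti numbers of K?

Take the total order 0 < 1 < 2 < 3 < 4 on the vertex set. Then K (dimension 2) consists of the simplices:

  0-simplices (5): [0], [1], [2], [3], [4]
  1-simplices (9): [0,1], [0,2], [0,4], [1,2], [1,3], [1,4], [2,3], [2,4], [3,4]
  2-simplices (6): [0,1,2], [0,1,4], [0,2,4], [1,2,3], [1,3,4], [2,3,4]

so the chain groups are C_0 ≅ Z^5, C_1 ≅ Z^9, C_2 ≅ Z^6.

∂_1: C_1 → C_0 maps an edge to its endpoints' difference, ∂[p,q] = q − p. For instance
  ∂[2,4] = [4] − [2].
As a 5×9 matrix over Z this has rank 4, with invariant factors (1,1,1,1).

The boundary map ∂_2: C_2 → C_1 acts by ∂[p,q,r] = [q,r] − [p,r] + [p,q]. For instance
  ∂[1,3,4] = [3,4] − [1,4] + [1,3],
  ∂[0,2,4] = [2,4] − [0,4] + [0,2].
This gives a 9×6 integer matrix of rank 5; reducing to Smith normal form yields diagonal entries (1,1,1,1,1).

Now H_k = ker ∂_k / im ∂_{k+1}, so:

  H_0: rank C_0 − rank ∂_1 = 5 − 4 = 1, and the invariant factors of ∂_1 are all 1, so H_0 = Z.
  H_1: rank ker ∂_1 − rank ∂_2 = (9 − 4) − 5 = 0, and the invariant factors of ∂_2 are all 1, so H_1 = 0.
  H_2: rank ker ∂_2 − rank ∂_3 = (6 − 5) − 0 = 1, and there is no ∂_3, so H_2 = Z.

Hence the Betti numbers are b_0 = 1, b_1 = 0, b_2 = 1.

b_0 = 1, b_1 = 0, b_2 = 1.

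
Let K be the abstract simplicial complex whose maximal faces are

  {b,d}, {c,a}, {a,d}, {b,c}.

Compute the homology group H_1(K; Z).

Fix the vertex order a < b < c < d and write every simplex with vertices in increasing order. Then dim K = 1 and the simplices of K are:

  0-simplices (4): a, b, c, d
  1-simplices (4): ac, ad, bc, bd

so the chain groups are C_0 ≅ Z^4, C_1 ≅ Z^4.

∂_1: C_1 → C_0 sends each edge [p,q] (with p < q) to q − p. For instance
  ∂ac = c − a.
The 4×4 boundary matrix has rank 3 and Smith normal form diag(1,1,1).

Computing H_k = (kernel of ∂_k) / (image of ∂_{k+1}):

  H_1: rank ker ∂_1 − rank ∂_2 = (4 − 3) − 0 = 1, and there is no ∂_2, so H_1 = Z.

H_1 = Z.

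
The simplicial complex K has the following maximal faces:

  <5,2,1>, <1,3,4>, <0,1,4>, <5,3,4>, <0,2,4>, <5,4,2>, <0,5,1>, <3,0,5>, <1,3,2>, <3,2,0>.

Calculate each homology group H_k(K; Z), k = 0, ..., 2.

We work with the vertex ordering 0 < 1 < 2 < 3 < 4 < 5. The simplices of K, each written with vertices in increasing order, are:

  0-simplices (6): [0], [1], [2], [3], [4], [5]
  1-simplices (15): [0,1], [0,2], [0,3], [0,4], [0,5], [1,2], [1,3], [1,4], [1,5], [2,3], [2,4], [2,5], [3,4], [3,5], [4,5]
  2-simplices (10): [0,1,4], [0,1,5], [0,2,3], [0,2,4], [0,3,5], [1,2,3], [1,2,5], [1,3,4], [2,4,5], [3,4,5]

so the chain groups are C_0 ≅ Z^6, C_1 ≅ Z^15, C_2 ≅ Z^10.

Boundary ∂_1: C_1 → C_0 maps an edge to its endpoints' difference, ∂[p,q] = q − p.
This gives a 6×15 integer matrix of rank 5; reducing to Smith normal form yields diagonal entries (1,1,1,1,1).

The boundary map ∂_2: C_2 → C_1 sends each 2-simplex [p,q,r] to [q,r] − [p,r] + [p,q]. For instance
  ∂[1,2,3] = [2,3] − [1,3] + [1,2],
  ∂[0,1,4] = [1,4] − [0,4] + [0,1].
The 15×10 boundary matrix has rank 10 and Smith normal form diag(1,1,1,1,1,1,1,1,1,2).

From H_k ≅ ker(∂_k) / im(∂_{k+1}) we obtain:

  H_0: rank C_0 − rank ∂_1 = 6 − 5 = 1, and the invariant factors of ∂_1 are all 1, so H_0 = Z.
  H_1: rank ker ∂_1 − rank ∂_2 = (15 − 5) − 10 = 0, and ∂_2 has invariant factor 2 > 1, so H_1 = Z_2.
  H_2: rank ker ∂_2 − rank ∂_3 = (10 − 10) − 0 = 0, and there is no ∂_3, so H_2 = 0.

As a check, the Euler characteristic is 6 − 15 + 10 = 1, which agrees with 1 − 0 + 0 = 1.

H_0 ≅ Z,  H_1 ≅ Z_2,  H_2 = 0.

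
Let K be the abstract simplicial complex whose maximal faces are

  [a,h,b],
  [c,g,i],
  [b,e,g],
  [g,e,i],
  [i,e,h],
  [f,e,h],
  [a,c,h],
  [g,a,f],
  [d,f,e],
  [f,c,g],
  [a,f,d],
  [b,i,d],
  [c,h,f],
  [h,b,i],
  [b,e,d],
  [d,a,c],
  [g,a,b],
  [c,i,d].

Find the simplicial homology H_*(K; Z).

H_0 = Z,  H_1 = Z × Z/2,  H_2 = 0.

Order the vertices as a < b < c < d < e < f < g < h < i. Listing each simplex with vertices in this order, K has dimension 2 with simplices:

  0-simplices (9): a, b, c, d, e, f, g, h, i
  1-simplices (27): ab, ac, ad, af, ag, ah, bd, be, bg, bh, bi, cd, cf, cg, ch, ci, de, df, di, ef, eg, eh, ei, fg, fh, gi, hi
  2-simplices (18): abg, abh, acd, ach, adf, afg, bde, bdi, beg, bhi, cdi, cfg, cfh, cgi, def, efh, egi, ehi

Hence C_0 ≅ Z^9, C_1 ≅ Z^27, C_2 ≅ Z^18.

∂_1: C_1 → C_0 maps an edge to its endpoints' difference, ∂[p,q] = q − p. For instance
  ∂de = e − d.
The resulting 9×27 matrix has rank 8, and its Smith normal form has invariant factors (1,1,1,1,1,1,1,1).

Boundary ∂_2: C_2 → C_1 sends each 2-simplex [p,q,r] to [q,r] − [p,r] + [p,q]. For instance
  ∂cfg = fg − cg + cf,
  ∂beg = eg − bg + be.
The resulting 27×18 matrix has rank 18, and its Smith normal form has invariant factors (1,1,1,1,1,1,1,1,1,1,1,1,1,1,1,1,1,2).

From H_k ≅ ker(∂_k) / im(∂_{k+1}) we obtain:

  H_0: rank C_0 − rank ∂_1 = 9 − 8 = 1, and the invariant factors of ∂_1 are all 1, so H_0 ≅ Z.
  H_1: rank ker ∂_1 − rank ∂_2 = (27 − 8) − 18 = 1, and ∂_2 has invariant factor 2 > 1, so H_1 ≅ Z × Z/2.
  H_2: rank ker ∂_2 − rank ∂_3 = (18 − 18) − 0 = 0, and there is no ∂_3, so H_2 ≅ 0.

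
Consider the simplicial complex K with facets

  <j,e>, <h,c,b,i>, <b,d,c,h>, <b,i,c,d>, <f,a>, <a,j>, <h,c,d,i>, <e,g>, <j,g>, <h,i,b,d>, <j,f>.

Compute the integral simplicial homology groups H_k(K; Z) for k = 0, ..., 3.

We work with the vertex ordering a < b < c < d < e < f < g < h < i < j. The simplices of K, each written with vertices in increasing order, are:

  0-simplices (10): a, b, c, d, e, f, g, h, i, j
  1-simplices (16): af, aj, bc, bd, bh, bi, cd, ch, ci, dh, di, eg, ej, fj, gj, hi
  2-simplices (10): bcd, bch, bci, bdh, bdi, bhi, cdh, cdi, chi, dhi
  3-simplices (5): bcdh, bcdi, bchi, bdhi, cdhi

giving chain groups C_0 ≅ Z^10, C_1 ≅ Z^16, C_2 ≅ Z^10, C_3 ≅ Z^5.

Boundary ∂_1: C_1 → C_0 sends each edge [p,q] (with p < q) to q − p. For instance
  ∂ej = j − e.
As a 10×16 matrix over Z this has rank 8, with invariant factors (1,1,1,1,1,1,1,1).

Boundary ∂_2: C_2 → C_1 acts by ∂[p,q,r] = [q,r] − [p,r] + [p,q]. For instance
  ∂bdi = di − bi + bd,
  ∂bch = ch − bh + bc.
As a 16×10 matrix over Z this has rank 6, with invariant factors (1,1,1,1,1,1).

The boundary map ∂_3: C_3 → C_2 sends each 3-simplex σ to the alternating sum Σ_i (−1)^i (σ with its i-th vertex removed). For instance
  ∂bdhi = dhi − bhi + bdi − bdh,
  ∂bcdi = cdi − bdi + bci − bcd.
This gives a 10×5 integer matrix of rank 4; reducing to Smith normal form yields diagonal entries (1,1,1,1).

Computing H_k = (kernel of ∂_k) / (image of ∂_{k+1}):

  H_0: rank C_0 − rank ∂_1 = 10 − 8 = 2, and the invariant factors of ∂_1 are all 1, so H_0 ≅ Z^2.
  H_1: rank ker ∂_1 − rank ∂_2 = (16 − 8) − 6 = 2, and the invariant factors of ∂_2 are all 1, so H_1 ≅ Z^2.
  H_2: rank ker ∂_2 − rank ∂_3 = (10 − 6) − 4 = 0, and the invariant factors of ∂_3 are all 1, so H_2 ≅ 0.
  H_3: rank ker ∂_3 − rank ∂_4 = (5 − 4) − 0 = 1, and there is no ∂_4, so H_3 ≅ Z.

As a check, the Euler characteristic is 10 − 16 + 10 − 5 = -1, which agrees with 2 − 2 + 0 − 1 = -1.
(K is a triangulation of the disjoint union of a wedge of 2 circles and the 3-sphere S^3.)

H_0 = Z^2,  H_1 = Z^2,  H_2 = 0,  H_3 = Z.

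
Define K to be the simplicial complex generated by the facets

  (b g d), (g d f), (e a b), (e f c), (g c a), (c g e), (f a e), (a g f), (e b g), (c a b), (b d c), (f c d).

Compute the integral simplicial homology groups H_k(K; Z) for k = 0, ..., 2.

We work with the vertex ordering a < b < c < d < e < f < g. The simplices of K, each written with vertices in increasing order, are:

  0-simplices (7): a, b, c, d, e, f, g
  1-simplices (18): ab, ac, ae, af, ag, bc, bd, be, bg, cd, ce, cf, cg, df, dg, ef, eg, fg
  2-simplices (12): abc, abe, acg, aef, afg, bcd, bdg, beg, cdf, cef, ceg, dfg

so the chain groups are C_0 ≅ Z^7, C_1 ≅ Z^18, C_2 ≅ Z^12.

Boundary ∂_1: C_1 → C_0 is given by ∂[p,q] = [q] − [p]. For instance
  ∂ce = e − c.
The resulting 7×18 matrix has rank 6, and its Smith normal form has invariant factors (1,1,1,1,1,1).

The boundary map ∂_2: C_2 → C_1 sends each 2-simplex [p,q,r] to [q,r] − [p,r] + [p,q]. For instance
  ∂cdf = df − cf + cd,
  ∂aef = ef − af + ae.
The resulting 18×12 matrix has rank 12, and its Smith normal form has invariant factors (1,1,1,1,1,1,1,1,1,1,1,2).

From H_k ≅ ker(∂_k) / im(∂_{k+1}) we obtain:

  H_0: rank C_0 − rank ∂_1 = 7 − 6 = 1, and the invariant factors of ∂_1 are all 1, so H_0 ≅ Z.
  H_1: rank ker ∂_1 − rank ∂_2 = (18 − 6) − 12 = 0, and ∂_2 has invariant factor 2 > 1, so H_1 ≅ Z/2.
  H_2: rank ker ∂_2 − rank ∂_3 = (12 − 12) − 0 = 0, and there is no ∂_3, so H_2 ≅ 0.

(K is a triangulation of the real projective plane RP^2.)

H_0 = Z,  H_1 = Z/2,  H_2 = 0.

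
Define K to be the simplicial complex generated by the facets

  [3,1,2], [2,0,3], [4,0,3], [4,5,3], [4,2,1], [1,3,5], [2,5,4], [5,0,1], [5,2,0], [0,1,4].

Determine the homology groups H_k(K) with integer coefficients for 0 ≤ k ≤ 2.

H_0 = Z,  H_1 = Z_2,  H_2 = 0.

Order the vertices as 0 < 1 < 2 < 3 < 4 < 5. Listing each simplex with vertices in this order, K has dimension 2 with simplices:

  0-simplices (6): [0], [1], [2], [3], [4], [5]
  1-simplices (15): [0,1], [0,2], [0,3], [0,4], [0,5], [1,2], [1,3], [1,4], [1,5], [2,3], [2,4], [2,5], [3,4], [3,5], [4,5]
  2-simplices (10): [0,1,4], [0,1,5], [0,2,3], [0,2,5], [0,3,4], [1,2,3], [1,2,4], [1,3,5], [2,4,5], [3,4,5]

giving chain groups C_0 ≅ Z^6, C_1 ≅ Z^15, C_2 ≅ Z^10.

∂_1: C_1 → C_0 maps an edge to its endpoints' difference, ∂[p,q] = q − p. For instance
  ∂[1,5] = [5] − [1].
The 6×15 boundary matrix has rank 5 and Smith normal form diag(1,1,1,1,1).

Boundary ∂_2: C_2 → C_1 sends each 2-simplex [p,q,r] to [q,r] − [p,r] + [p,q]. For instance
  ∂[0,3,4] = [3,4] − [0,4] + [0,3],
  ∂[3,4,5] = [4,5] − [3,5] + [3,4].
The resulting 15×10 matrix has rank 10, and its Smith normal form has invariant factors (1,1,1,1,1,1,1,1,1,2).

Now H_k = ker ∂_k / im ∂_{k+1}, so:

  H_0: rank C_0 − rank ∂_1 = 6 − 5 = 1, and the invariant factors of ∂_1 are all 1, so H_0 ≅ Z.
  H_1: rank ker ∂_1 − rank ∂_2 = (15 − 5) − 10 = 0, and ∂_2 has invariant factor 2 > 1, so H_1 ≅ Z_2.
  H_2: rank ker ∂_2 − rank ∂_3 = (10 − 10) − 0 = 0, and there is no ∂_3, so H_2 ≅ 0.

As a check, the Euler characteristic is 6 − 15 + 10 = 1, which agrees with 1 − 0 + 0 = 1.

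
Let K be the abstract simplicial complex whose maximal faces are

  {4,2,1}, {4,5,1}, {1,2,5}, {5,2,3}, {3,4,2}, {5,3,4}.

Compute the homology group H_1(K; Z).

Order the vertices as 1 < 2 < 3 < 4 < 5. Listing each simplex with vertices in this order, K has dimension 2 with simplices:

  0-simplices (5): [1], [2], [3], [4], [5]
  1-simplices (9): [1,2], [1,4], [1,5], [2,3], [2,4], [2,5], [3,4], [3,5], [4,5]
  2-simplices (6): [1,2,4], [1,2,5], [1,4,5], [2,3,4], [2,3,5], [3,4,5]

so the chain groups are C_0 ≅ Z^5, C_1 ≅ Z^9, C_2 ≅ Z^6.

The boundary map ∂_1: C_1 → C_0 sends each edge [p,q] (with p < q) to q − p.
This gives a 5×9 integer matrix of rank 4; reducing to Smith normal form yields diagonal entries (1,1,1,1).

The boundary map ∂_2: C_2 → C_1 sends each 2-simplex [p,q,r] to [q,r] − [p,r] + [p,q]. For instance
  ∂[3,4,5] = [4,5] − [3,5] + [3,4],
  ∂[1,4,5] = [4,5] − [1,5] + [1,4].
The resulting 9×6 matrix has rank 5, and its Smith normal form has invariant factors (1,1,1,1,1).

Reading off H_k = ker ∂_k / im ∂_{k+1}:

  H_1: rank ker ∂_1 − rank ∂_2 = (9 − 4) − 5 = 0, and the invariant factors of ∂_2 are all 1, so H_1 = 0.

H_1 ≅ 0.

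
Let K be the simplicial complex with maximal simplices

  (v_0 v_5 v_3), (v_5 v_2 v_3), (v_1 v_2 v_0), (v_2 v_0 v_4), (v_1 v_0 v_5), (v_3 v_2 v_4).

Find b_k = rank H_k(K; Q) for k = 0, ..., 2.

Take the total order v_0 < v_1 < v_2 < v_3 < v_4 < v_5 on the vertex set. Then K (dimension 2) consists of the simplices:

  0-simplices (6): [v_0], [v_1], [v_2], [v_3], [v_4], [v_5]
  1-simplices (12): [v_0,v_1], [v_0,v_2], [v_0,v_3], [v_0,v_4], [v_0,v_5], [v_1,v_2], [v_1,v_5], [v_2,v_3], [v_2,v_4], [v_2,v_5], [v_3,v_4], [v_3,v_5]
  2-simplices (6): [v_0,v_1,v_2], [v_0,v_1,v_5], [v_0,v_2,v_4], [v_0,v_3,v_5], [v_2,v_3,v_4], [v_2,v_3,v_5]

giving chain groups C_0 ≅ Z^6, C_1 ≅ Z^12, C_2 ≅ Z^6.

The boundary map ∂_1: C_1 → C_0 is given by ∂[p,q] = [q] − [p]. For instance
  ∂[v_2,v_4] = [v_4] − [v_2].
The resulting 6×12 matrix has rank 5, and its Smith normal form has invariant factors (1,1,1,1,1).

∂_2: C_2 → C_1 acts by ∂[p,q,r] = [q,r] − [p,r] + [p,q]. For instance
  ∂[v_0,v_3,v_5] = [v_3,v_5] − [v_0,v_5] + [v_0,v_3],
  ∂[v_0,v_1,v_2] = [v_1,v_2] − [v_0,v_2] + [v_0,v_1].
This gives a 12×6 integer matrix of rank 6; reducing to Smith normal form yields diagonal entries (1,1,1,1,1,1).

Reading off H_k = ker ∂_k / im ∂_{k+1}:

  H_0: rank C_0 − rank ∂_1 = 6 − 5 = 1, and the invariant factors of ∂_1 are all 1, so H_0 ≅ Z.
  H_1: rank ker ∂_1 − rank ∂_2 = (12 − 5) − 6 = 1, and the invariant factors of ∂_2 are all 1, so H_1 ≅ Z.
  H_2: rank ker ∂_2 − rank ∂_3 = (6 − 6) − 0 = 0, and there is no ∂_3, so H_2 ≅ 0.

(K is a triangulation of the cylinder S^1 x I.)

Hence the Betti numbers are b_0 = 1, b_1 = 1, b_2 = 0.

b_0 = 1, b_1 = 1, b_2 = 0.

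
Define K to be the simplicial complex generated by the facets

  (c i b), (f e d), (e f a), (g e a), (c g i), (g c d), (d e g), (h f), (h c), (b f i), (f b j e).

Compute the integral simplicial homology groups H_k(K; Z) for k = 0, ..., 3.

Take the total order a < b < c < d < e < f < g < h < i < j on the vertex set. Then K (dimension 3) consists of the simplices:

  0-simplices (10): a, b, c, d, e, f, g, h, i, j
  1-simplices (22): ae, af, ag, bc, be, bf, bi, bj, cd, cg, ch, ci, de, df, dg, ef, eg, ej, fh, fi, fj, gi
  2-simplices (12): aef, aeg, bci, bef, bej, bfi, bfj, cdg, cgi, def, deg, efj
  3-simplices (1): befj

so the chain groups are C_0 ≅ Z^10, C_1 ≅ Z^22, C_2 ≅ Z^12, C_3 ≅ Z^1.

∂_1: C_1 → C_0 sends each edge [p,q] (with p < q) to q − p. For instance
  ∂bc = c − b.
The 10×22 boundary matrix has rank 9 and Smith normal form diag(1,1,1,1,1,1,1,1,1).

Boundary ∂_2: C_2 → C_1 sends each 2-simplex [p,q,r] to [q,r] − [p,r] + [p,q]. For instance
  ∂cgi = gi − ci + cg,
  ∂efj = fj − ej + ef.
This gives a 22×12 integer matrix of rank 11; reducing to Smith normal form yields diagonal entries (1,1,1,1,1,1,1,1,1,1,1).

The boundary map ∂_3: C_3 → C_2 sends each 3-simplex σ to the alternating sum Σ_i (−1)^i (σ with its i-th vertex removed). For instance
  ∂befj = efj − bfj + bej − bef.
As a 12×1 matrix over Z this has rank 1, with invariant factors (1).

Now H_k = ker ∂_k / im ∂_{k+1}, so:

  H_0: rank C_0 − rank ∂_1 = 10 − 9 = 1, and the invariant factors of ∂_1 are all 1, so H_0 ≅ Z.
  H_1: rank ker ∂_1 − rank ∂_2 = (22 − 9) − 11 = 2, and the invariant factors of ∂_2 are all 1, so H_1 ≅ Z^2.
  H_2: rank ker ∂_2 − rank ∂_3 = (12 − 11) − 1 = 0, and the invariant factors of ∂_3 are all 1, so H_2 ≅ 0.
  H_3: rank ker ∂_3 − rank ∂_4 = (1 − 1) − 0 = 0, and there is no ∂_4, so H_3 ≅ 0.

H_0 ≅ Z,  H_1 ≅ Z^2,  H_2 = 0,  H_3 = 0.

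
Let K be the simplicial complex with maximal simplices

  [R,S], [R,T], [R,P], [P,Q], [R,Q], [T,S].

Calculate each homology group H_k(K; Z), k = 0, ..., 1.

H_0 ≅ Z,  H_1 ≅ Z^2.

We work with the vertex ordering P < Q < R < S < T. The simplices of K, each written with vertices in increasing order, are:

  0-simplices (5): P, Q, R, S, T
  1-simplices (6): PQ, PR, QR, RS, RT, ST

Hence C_0 ≅ Z^5, C_1 ≅ Z^6.

The boundary map ∂_1: C_1 → C_0 sends each edge [p,q] (with p < q) to q − p. For instance
  ∂ST = T − S.
The 5×6 boundary matrix has rank 4 and Smith normal form diag(1,1,1,1).

Now H_k = ker ∂_k / im ∂_{k+1}, so:

  H_0: rank C_0 − rank ∂_1 = 5 − 4 = 1, and the invariant factors of ∂_1 are all 1, so H_0 = Z.
  H_1: rank ker ∂_1 − rank ∂_2 = (6 − 4) − 0 = 2, and there is no ∂_2, so H_1 = Z^2.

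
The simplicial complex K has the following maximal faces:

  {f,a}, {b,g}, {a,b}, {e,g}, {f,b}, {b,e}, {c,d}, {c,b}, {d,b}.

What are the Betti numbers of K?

Order the vertices as a < b < c < d < e < f < g. Listing each simplex with vertices in this order, K has dimension 1 with simplices:

  0-simplices (7): a, b, c, d, e, f, g
  1-simplices (9): ab, af, bc, bd, be, bf, bg, cd, eg

so the chain groups are C_0 ≅ Z^7, C_1 ≅ Z^9.

The boundary map ∂_1: C_1 → C_0 maps an edge to its endpoints' difference, ∂[p,q] = q − p. For instance
  ∂bg = g − b.
As a 7×9 matrix over Z this has rank 6, with invariant factors (1,1,1,1,1,1).

Reading off H_k = ker ∂_k / im ∂_{k+1}:

  H_0: rank C_0 − rank ∂_1 = 7 − 6 = 1, and the invariant factors of ∂_1 are all 1, so H_0 = Z.
  H_1: rank ker ∂_1 − rank ∂_2 = (9 − 6) − 0 = 3, and there is no ∂_2, so H_1 = Z^3.

As a check, the Euler characteristic is 7 − 9 = -2, which agrees with 1 − 3 = -2.

Hence the Betti numbers are b_0 = 1, b_1 = 3.

b_0 = 1, b_1 = 3.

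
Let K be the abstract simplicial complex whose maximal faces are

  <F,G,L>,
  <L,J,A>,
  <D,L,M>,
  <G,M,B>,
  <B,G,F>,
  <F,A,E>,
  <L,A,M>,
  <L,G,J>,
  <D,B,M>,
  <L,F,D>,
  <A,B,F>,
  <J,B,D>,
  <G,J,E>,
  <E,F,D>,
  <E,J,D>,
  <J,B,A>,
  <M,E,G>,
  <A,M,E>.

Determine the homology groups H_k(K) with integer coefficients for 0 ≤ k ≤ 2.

H_0 = Z,  H_1 = Z^2,  H_2 = Z.

Order the vertices as A < B < D < E < F < G < J < L < M. Listing each simplex with vertices in this order, K has dimension 2 with simplices:

  0-simplices (9): A, B, D, E, F, G, J, L, M
  1-simplices (27): AB, AE, AF, AJ, AL, AM, BD, BF, BG, BJ, BM, DE, DF, DJ, DL, DM, EF, EG, EJ, EM, FG, FL, GJ, GL, GM, JL, LM
  2-simplices (18): ABF, ABJ, AEF, AEM, AJL, ALM, BDJ, BDM, BFG, BGM, DEF, DEJ, DFL, DLM, EGJ, EGM, FGL, GJL

giving chain groups C_0 ≅ Z^9, C_1 ≅ Z^27, C_2 ≅ Z^18.

The boundary map ∂_1: C_1 → C_0 is given by ∂[p,q] = [q] − [p]. For instance
  ∂AF = F − A.
As a 9×27 matrix over Z this has rank 8, with invariant factors (1,1,1,1,1,1,1,1).

The boundary map ∂_2: C_2 → C_1 acts by ∂[p,q,r] = [q,r] − [p,r] + [p,q]. For instance
  ∂BDJ = DJ − BJ + BD,
  ∂GJL = JL − GL + GJ.
The 27×18 boundary matrix has rank 17 and Smith normal form diag(1,1,1,1,1,1,1,1,1,1,1,1,1,1,1,1,1).

Now H_k = ker ∂_k / im ∂_{k+1}, so:

  H_0: rank C_0 − rank ∂_1 = 9 − 8 = 1, and the invariant factors of ∂_1 are all 1, so H_0 = Z.
  H_1: rank ker ∂_1 − rank ∂_2 = (27 − 8) − 17 = 2, and the invariant factors of ∂_2 are all 1, so H_1 = Z^2.
  H_2: rank ker ∂_2 − rank ∂_3 = (18 − 17) − 0 = 1, and there is no ∂_3, so H_2 = Z.

(K is a triangulation of the torus T^2.)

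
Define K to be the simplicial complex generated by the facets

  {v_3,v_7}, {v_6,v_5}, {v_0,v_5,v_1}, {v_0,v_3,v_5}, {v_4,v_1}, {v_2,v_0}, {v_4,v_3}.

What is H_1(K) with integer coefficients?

H_1 = Z.

We work with the vertex ordering v_0 < v_1 < v_2 < v_3 < v_4 < v_5 < v_6 < v_7. The simplices of K, each written with vertices in increasing order, are:

  0-simplices (8): [v_0], [v_1], [v_2], [v_3], [v_4], [v_5], [v_6], [v_7]
  1-simplices (10): [v_0,v_1], [v_0,v_2], [v_0,v_3], [v_0,v_5], [v_1,v_4], [v_1,v_5], [v_3,v_4], [v_3,v_5], [v_3,v_7], [v_5,v_6]
  2-simplices (2): [v_0,v_1,v_5], [v_0,v_3,v_5]

giving chain groups C_0 ≅ Z^8, C_1 ≅ Z^10, C_2 ≅ Z^2.

∂_1: C_1 → C_0 is given by ∂[p,q] = [q] − [p]. For instance
  ∂[v_3,v_5] = [v_5] − [v_3].
This gives a 8×10 integer matrix of rank 7; reducing to Smith normal form yields diagonal entries (1,1,1,1,1,1,1).

The boundary map ∂_2: C_2 → C_1 acts by ∂[p,q,r] = [q,r] − [p,r] + [p,q]. For instance
  ∂[v_0,v_1,v_5] = [v_1,v_5] − [v_0,v_5] + [v_0,v_1],
  ∂[v_0,v_3,v_5] = [v_3,v_5] − [v_0,v_5] + [v_0,v_3].
The resulting 10×2 matrix has rank 2, and its Smith normal form has invariant factors (1,1).

Now H_k = ker ∂_k / im ∂_{k+1}, so:

  H_1: rank ker ∂_1 − rank ∂_2 = (10 − 7) − 2 = 1, and the invariant factors of ∂_2 are all 1, so H_1 ≅ Z.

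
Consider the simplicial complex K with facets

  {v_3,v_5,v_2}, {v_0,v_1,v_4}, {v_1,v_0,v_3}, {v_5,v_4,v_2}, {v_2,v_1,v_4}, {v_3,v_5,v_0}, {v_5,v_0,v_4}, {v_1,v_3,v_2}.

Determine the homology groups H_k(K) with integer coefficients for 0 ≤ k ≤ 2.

H_0 ≅ Z,  H_1 = 0,  H_2 ≅ Z.

Fix the vertex order v_0 < v_1 < v_2 < v_3 < v_4 < v_5 and write every simplex with vertices in increasing order. Then dim K = 2 and the simplices of K are:

  0-simplices (6): [v_0], [v_1], [v_2], [v_3], [v_4], [v_5]
  1-simplices (12): [v_0,v_1], [v_0,v_3], [v_0,v_4], [v_0,v_5], [v_1,v_2], [v_1,v_3], [v_1,v_4], [v_2,v_3], [v_2,v_4], [v_2,v_5], [v_3,v_5], [v_4,v_5]
  2-simplices (8): [v_0,v_1,v_3], [v_0,v_1,v_4], [v_0,v_3,v_5], [v_0,v_4,v_5], [v_1,v_2,v_3], [v_1,v_2,v_4], [v_2,v_3,v_5], [v_2,v_4,v_5]

giving chain groups C_0 ≅ Z^6, C_1 ≅ Z^12, C_2 ≅ Z^8.

The boundary map ∂_1: C_1 → C_0 maps an edge to its endpoints' difference, ∂[p,q] = q − p. For instance
  ∂[v_0,v_3] = [v_3] − [v_0].
The 6×12 boundary matrix has rank 5 and Smith normal form diag(1,1,1,1,1).

The boundary map ∂_2: C_2 → C_1 sends each 2-simplex [p,q,r] to [q,r] − [p,r] + [p,q]. For instance
  ∂[v_0,v_1,v_4] = [v_1,v_4] − [v_0,v_4] + [v_0,v_1],
  ∂[v_0,v_3,v_5] = [v_3,v_5] − [v_0,v_5] + [v_0,v_3].
The 12×8 boundary matrix has rank 7 and Smith normal form diag(1,1,1,1,1,1,1).

Computing H_k = (kernel of ∂_k) / (image of ∂_{k+1}):

  H_0: rank C_0 − rank ∂_1 = 6 − 5 = 1, and the invariant factors of ∂_1 are all 1, so H_0 = Z.
  H_1: rank ker ∂_1 − rank ∂_2 = (12 − 5) − 7 = 0, and the invariant factors of ∂_2 are all 1, so H_1 = 0.
  H_2: rank ker ∂_2 − rank ∂_3 = (8 − 7) − 0 = 1, and there is no ∂_3, so H_2 = Z.

As a check, the Euler characteristic is 6 − 12 + 8 = 2, which agrees with 1 − 0 + 1 = 2.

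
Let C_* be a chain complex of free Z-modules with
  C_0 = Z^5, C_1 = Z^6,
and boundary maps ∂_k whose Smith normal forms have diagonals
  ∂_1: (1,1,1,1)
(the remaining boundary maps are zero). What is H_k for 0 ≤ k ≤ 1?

H_0 ≅ Z,  H_1 ≅ Z^2.

H_0: b_0 = 5 − 0 − 4 = 1; torsion from ∂_1 factors > 1: none. So H_0 ≅ Z.
H_1: b_1 = 6 − 4 − 0 = 2; torsion from ∂_2 factors > 1: none. So H_1 ≅ Z^2.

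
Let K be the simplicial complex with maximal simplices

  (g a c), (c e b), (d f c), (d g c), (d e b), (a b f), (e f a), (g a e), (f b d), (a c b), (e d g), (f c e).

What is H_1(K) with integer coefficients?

Fix the vertex order a < b < c < d < e < f < g and write every simplex with vertices in increasing order. Then dim K = 2 and the simplices of K are:

  0-simplices (7): a, b, c, d, e, f, g
  1-simplices (18): ab, ac, ae, af, ag, bc, bd, be, bf, cd, ce, cf, cg, de, df, dg, ef, eg
  2-simplices (12): abc, abf, acg, aef, aeg, bce, bde, bdf, cdf, cdg, cef, deg

Hence C_0 ≅ Z^7, C_1 ≅ Z^18, C_2 ≅ Z^12.

Boundary ∂_1: C_1 → C_0 sends each edge [p,q] (with p < q) to q − p.
As a 7×18 matrix over Z this has rank 6, with invariant factors (1,1,1,1,1,1).

Boundary ∂_2: C_2 → C_1 acts by ∂[p,q,r] = [q,r] − [p,r] + [p,q]. For instance
  ∂abf = bf − af + ab,
  ∂aeg = eg − ag + ae.
The 18×12 boundary matrix has rank 12 and Smith normal form diag(1,1,1,1,1,1,1,1,1,1,1,2).

Computing H_k = (kernel of ∂_k) / (image of ∂_{k+1}):

  H_1: rank ker ∂_1 − rank ∂_2 = (18 − 6) − 12 = 0, and ∂_2 has invariant factor 2 > 1, so H_1 = Z/2.

H_1 ≅ Z/2.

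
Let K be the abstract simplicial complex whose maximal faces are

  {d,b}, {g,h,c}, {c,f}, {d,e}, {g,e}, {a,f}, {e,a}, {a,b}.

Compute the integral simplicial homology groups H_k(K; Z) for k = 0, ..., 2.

H_0 = Z,  H_1 = Z^2,  H_2 = 0.

K has 8 vertices, 10 edges, 1 triangle.
rank ∂_0 = 0, rank ∂_1 = 7 ⇒ b_0 = 8 − 0 − 7 = 1; all invariant factors of ∂_1 are 1 so no torsion. So H_0 = Z.
rank ∂_1 = 7, rank ∂_2 = 1 ⇒ b_1 = 10 − 7 − 1 = 2; all invariant factors of ∂_2 are 1 so no torsion. So H_1 = Z^2.
rank ∂_2 = 1, rank ∂_3 = 0 ⇒ b_2 = 1 − 1 − 0 = 0. So H_2 = 0.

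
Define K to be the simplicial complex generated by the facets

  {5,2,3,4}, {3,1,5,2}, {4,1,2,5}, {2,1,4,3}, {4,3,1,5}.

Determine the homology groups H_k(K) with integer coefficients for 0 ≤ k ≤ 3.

Order the vertices as 1 < 2 < 3 < 4 < 5. Listing each simplex with vertices in this order, K has dimension 3 with simplices:

  0-simplices (5): [1], [2], [3], [4], [5]
  1-simplices (10): [1,2], [1,3], [1,4], [1,5], [2,3], [2,4], [2,5], [3,4], [3,5], [4,5]
  2-simplices (10): [1,2,3], [1,2,4], [1,2,5], [1,3,4], [1,3,5], [1,4,5], [2,3,4], [2,3,5], [2,4,5], [3,4,5]
  3-simplices (5): [1,2,3,4], [1,2,3,5], [1,2,4,5], [1,3,4,5], [2,3,4,5]

Hence C_0 ≅ Z^5, C_1 ≅ Z^10, C_2 ≅ Z^10, C_3 ≅ Z^5.

The boundary map ∂_1: C_1 → C_0 is given by ∂[p,q] = [q] − [p]. For instance
  ∂[2,4] = [4] − [2].
This gives a 5×10 integer matrix of rank 4; reducing to Smith normal form yields diagonal entries (1,1,1,1).

Boundary ∂_2: C_2 → C_1 acts by ∂[p,q,r] = [q,r] − [p,r] + [p,q]. For instance
  ∂[1,3,4] = [3,4] − [1,4] + [1,3],
  ∂[2,3,4] = [3,4] − [2,4] + [2,3].
The resulting 10×10 matrix has rank 6, and its Smith normal form has invariant factors (1,1,1,1,1,1).

∂_3: C_3 → C_2 sends each 3-simplex σ to the alternating sum Σ_i (−1)^i (σ with its i-th vertex removed). For instance
  ∂[1,2,4,5] = [2,4,5] − [1,4,5] + [1,2,5] − [1,2,4],
  ∂[2,3,4,5] = [3,4,5] − [2,4,5] + [2,3,5] − [2,3,4].
The resulting 10×5 matrix has rank 4, and its Smith normal form has invariant factors (1,1,1,1).

Reading off H_k = ker ∂_k / im ∂_{k+1}:

  H_0: rank C_0 − rank ∂_1 = 5 − 4 = 1, and the invariant factors of ∂_1 are all 1, so H_0 ≅ Z.
  H_1: rank ker ∂_1 − rank ∂_2 = (10 − 4) − 6 = 0, and the invariant factors of ∂_2 are all 1, so H_1 ≅ 0.
  H_2: rank ker ∂_2 − rank ∂_3 = (10 − 6) − 4 = 0, and the invariant factors of ∂_3 are all 1, so H_2 ≅ 0.
  H_3: rank ker ∂_3 − rank ∂_4 = (5 − 4) − 0 = 1, and there is no ∂_4, so H_3 ≅ Z.

As a check, the Euler characteristic is 5 − 10 + 10 − 5 = 0, which agrees with 1 − 0 + 0 − 1 = 0.
(K is a triangulation of the 3-sphere S^3.)

H_0 ≅ Z,  H_1 = 0,  H_2 = 0,  H_3 ≅ Z.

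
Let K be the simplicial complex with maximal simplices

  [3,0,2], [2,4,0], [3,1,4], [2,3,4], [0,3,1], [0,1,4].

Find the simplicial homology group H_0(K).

H_0 ≅ Z.

Take the total order 0 < 1 < 2 < 3 < 4 on the vertex set. Then K (dimension 2) consists of the simplices:

  0-simplices (5): [0], [1], [2], [3], [4]
  1-simplices (9): [0,1], [0,2], [0,3], [0,4], [1,3], [1,4], [2,3], [2,4], [3,4]
  2-simplices (6): [0,1,3], [0,1,4], [0,2,3], [0,2,4], [1,3,4], [2,3,4]

Hence C_0 ≅ Z^5, C_1 ≅ Z^9, C_2 ≅ Z^6.

∂_1: C_1 → C_0 is given by ∂[p,q] = [q] − [p].
This gives a 5×9 integer matrix of rank 4; reducing to Smith normal form yields diagonal entries (1,1,1,1).

Boundary ∂_2: C_2 → C_1 sends each 2-simplex [p,q,r] to [q,r] − [p,r] + [p,q]. For instance
  ∂[1,3,4] = [3,4] − [1,4] + [1,3],
  ∂[0,2,4] = [2,4] − [0,4] + [0,2].
This gives a 9×6 integer matrix of rank 5; reducing to Smith normal form yields diagonal entries (1,1,1,1,1).

Computing H_k = (kernel of ∂_k) / (image of ∂_{k+1}):

  H_0: rank C_0 − rank ∂_1 = 5 − 4 = 1, and the invariant factors of ∂_1 are all 1, so H_0 ≅ Z.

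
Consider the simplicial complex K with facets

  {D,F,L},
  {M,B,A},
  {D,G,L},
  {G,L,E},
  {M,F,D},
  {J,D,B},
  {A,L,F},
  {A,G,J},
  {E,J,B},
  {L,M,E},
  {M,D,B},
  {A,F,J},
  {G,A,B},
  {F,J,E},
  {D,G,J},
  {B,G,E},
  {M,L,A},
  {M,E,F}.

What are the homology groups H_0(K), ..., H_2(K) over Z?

Fix the vertex order A < B < D < E < F < G < J < L < M and write every simplex with vertices in increasing order. Then dim K = 2 and the simplices of K are:

  0-simplices (9): A, B, D, E, F, G, J, L, M
  1-simplices (27): AB, AF, AG, AJ, AL, AM, BD, BE, BG, BJ, BM, DF, DG, DJ, DL, DM, EF, EG, EJ, EL, EM, FJ, FL, FM, GJ, GL, LM
  2-simplices (18): ABG, ABM, AFJ, AFL, AGJ, ALM, BDJ, BDM, BEG, BEJ, DFL, DFM, DGJ, DGL, EFJ, EFM, EGL, ELM

giving chain groups C_0 ≅ Z^9, C_1 ≅ Z^27, C_2 ≅ Z^18.

∂_1: C_1 → C_0 sends each edge [p,q] (with p < q) to q − p.
As a 9×27 matrix over Z this has rank 8, with invariant factors (1,1,1,1,1,1,1,1).

Boundary ∂_2: C_2 → C_1 sends each 2-simplex [p,q,r] to [q,r] − [p,r] + [p,q]. For instance
  ∂DFM = FM − DM + DF,
  ∂ELM = LM − EM + EL.
The 27×18 boundary matrix has rank 18 and Smith normal form diag(1,1,1,1,1,1,1,1,1,1,1,1,1,1,1,1,1,2).

Now H_k = ker ∂_k / im ∂_{k+1}, so:

  H_0: rank C_0 − rank ∂_1 = 9 − 8 = 1, and the invariant factors of ∂_1 are all 1, so H_0 ≅ Z.
  H_1: rank ker ∂_1 − rank ∂_2 = (27 − 8) − 18 = 1, and ∂_2 has invariant factor 2 > 1, so H_1 ≅ Z ⊕ Z_2.
  H_2: rank ker ∂_2 − rank ∂_3 = (18 − 18) − 0 = 0, and there is no ∂_3, so H_2 ≅ 0.

H_0 = Z,  H_1 = Z ⊕ Z_2,  H_2 = 0.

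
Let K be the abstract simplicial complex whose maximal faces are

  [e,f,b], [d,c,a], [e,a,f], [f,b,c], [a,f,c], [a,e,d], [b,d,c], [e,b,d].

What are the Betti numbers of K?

b_0 = 1, b_1 = 0, b_2 = 1.

K has 6 vertices, 12 edges, 8 triangles.
rank ∂_0 = 0, rank ∂_1 = 5 ⇒ b_0 = 6 − 0 − 5 = 1; all invariant factors of ∂_1 are 1 so no torsion. So H_0 ≅ Z.
rank ∂_1 = 5, rank ∂_2 = 7 ⇒ b_1 = 12 − 5 − 7 = 0; all invariant factors of ∂_2 are 1 so no torsion. So H_1 ≅ 0.
rank ∂_2 = 7, rank ∂_3 = 0 ⇒ b_2 = 8 − 7 − 0 = 1. So H_2 ≅ Z.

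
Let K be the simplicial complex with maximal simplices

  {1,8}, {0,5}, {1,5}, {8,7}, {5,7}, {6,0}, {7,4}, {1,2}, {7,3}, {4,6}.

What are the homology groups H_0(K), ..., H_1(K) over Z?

H_0 ≅ Z,  H_1 ≅ Z^2.

Take the total order 0 < 1 < 2 < 3 < 4 < 5 < 6 < 7 < 8 on the vertex set. Then K (dimension 1) consists of the simplices:

  0-simplices (9): [0], [1], [2], [3], [4], [5], [6], [7], [8]
  1-simplices (10): [0,5], [0,6], [1,2], [1,5], [1,8], [3,7], [4,6], [4,7], [5,7], [7,8]

giving chain groups C_0 ≅ Z^9, C_1 ≅ Z^10.

Boundary ∂_1: C_1 → C_0 sends each edge [p,q] (with p < q) to q − p. For instance
  ∂[4,7] = [7] − [4].
This gives a 9×10 integer matrix of rank 8; reducing to Smith normal form yields diagonal entries (1,1,1,1,1,1,1,1).

Now H_k = ker ∂_k / im ∂_{k+1}, so:

  H_0: rank C_0 − rank ∂_1 = 9 − 8 = 1, and the invariant factors of ∂_1 are all 1, so H_0 ≅ Z.
  H_1: rank ker ∂_1 − rank ∂_2 = (10 − 8) − 0 = 2, and there is no ∂_2, so H_1 ≅ Z^2.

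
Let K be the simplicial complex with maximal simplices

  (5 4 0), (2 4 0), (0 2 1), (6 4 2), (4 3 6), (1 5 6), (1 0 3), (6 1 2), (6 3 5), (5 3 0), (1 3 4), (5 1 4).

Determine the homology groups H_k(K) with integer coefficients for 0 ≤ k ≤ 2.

H_0 ≅ Z,  H_1 ≅ Z_2,  H_2 = 0.

Take the total order 0 < 1 < 2 < 3 < 4 < 5 < 6 on the vertex set. Then K (dimension 2) consists of the simplices:

  0-simplices (7): [0], [1], [2], [3], [4], [5], [6]
  1-simplices (18): [0,1], [0,2], [0,3], [0,4], [0,5], [1,2], [1,3], [1,4], [1,5], [1,6], [2,4], [2,6], [3,4], [3,5], [3,6], [4,5], [4,6], [5,6]
  2-simplices (12): [0,1,2], [0,1,3], [0,2,4], [0,3,5], [0,4,5], [1,2,6], [1,3,4], [1,4,5], [1,5,6], [2,4,6], [3,4,6], [3,5,6]

Hence C_0 ≅ Z^7, C_1 ≅ Z^18, C_2 ≅ Z^12.

Boundary ∂_1: C_1 → C_0 is given by ∂[p,q] = [q] − [p].
The 7×18 boundary matrix has rank 6 and Smith normal form diag(1,1,1,1,1,1).

∂_2: C_2 → C_1 maps a triangle to the signed sum of its edges. For instance
  ∂[1,4,5] = [4,5] − [1,5] + [1,4],
  ∂[1,2,6] = [2,6] − [1,6] + [1,2].
The resulting 18×12 matrix has rank 12, and its Smith normal form has invariant factors (1,1,1,1,1,1,1,1,1,1,1,2).

Computing H_k = (kernel of ∂_k) / (image of ∂_{k+1}):

  H_0: rank C_0 − rank ∂_1 = 7 − 6 = 1, and the invariant factors of ∂_1 are all 1, so H_0 ≅ Z.
  H_1: rank ker ∂_1 − rank ∂_2 = (18 − 6) − 12 = 0, and ∂_2 has invariant factor 2 > 1, so H_1 ≅ Z_2.
  H_2: rank ker ∂_2 − rank ∂_3 = (12 − 12) − 0 = 0, and there is no ∂_3, so H_2 ≅ 0.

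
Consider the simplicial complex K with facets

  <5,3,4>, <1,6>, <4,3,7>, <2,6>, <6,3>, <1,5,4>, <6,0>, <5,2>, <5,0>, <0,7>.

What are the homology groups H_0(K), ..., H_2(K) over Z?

H_0 ≅ Z,  H_1 ≅ Z^4,  H_2 = 0.

K has 8 vertices, 14 edges, 3 triangles.
rank ∂_0 = 0, rank ∂_1 = 7 ⇒ b_0 = 8 − 0 − 7 = 1; all invariant factors of ∂_1 are 1 so no torsion. So H_0 = Z.
rank ∂_1 = 7, rank ∂_2 = 3 ⇒ b_1 = 14 − 7 − 3 = 4; all invariant factors of ∂_2 are 1 so no torsion. So H_1 = Z^4.
rank ∂_2 = 3, rank ∂_3 = 0 ⇒ b_2 = 3 − 3 − 0 = 0. So H_2 = 0.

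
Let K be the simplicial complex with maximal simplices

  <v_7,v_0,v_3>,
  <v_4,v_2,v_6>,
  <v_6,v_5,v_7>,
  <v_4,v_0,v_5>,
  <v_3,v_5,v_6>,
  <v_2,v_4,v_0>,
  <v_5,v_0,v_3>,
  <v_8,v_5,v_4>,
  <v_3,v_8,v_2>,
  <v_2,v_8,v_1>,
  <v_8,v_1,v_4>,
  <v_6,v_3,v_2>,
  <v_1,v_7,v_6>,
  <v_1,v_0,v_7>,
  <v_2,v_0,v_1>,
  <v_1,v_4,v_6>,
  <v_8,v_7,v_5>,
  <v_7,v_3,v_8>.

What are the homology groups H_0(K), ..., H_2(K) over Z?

H_0 ≅ Z,  H_1 ≅ Z ⊕ Z/2,  H_2 = 0.

We work with the vertex ordering v_0 < v_1 < v_2 < v_3 < v_4 < v_5 < v_6 < v_7 < v_8. The simplices of K, each written with vertices in increasing order, are:

  0-simplices (9): [v_0], [v_1], [v_2], [v_3], [v_4], [v_5], [v_6], [v_7], [v_8]
  1-simplices (27): (27 of them)
  2-simplices (18): (18 of them)

Hence C_0 ≅ Z^9, C_1 ≅ Z^27, C_2 ≅ Z^18.

∂_1: C_1 → C_0 maps an edge to its endpoints' difference, ∂[p,q] = q − p. For instance
  ∂[v_3,v_8] = [v_8] − [v_3].
The resulting 9×27 matrix has rank 8, and its Smith normal form has invariant factors (1,1,1,1,1,1,1,1).

Boundary ∂_2: C_2 → C_1 acts by ∂[p,q,r] = [q,r] − [p,r] + [p,q]. For instance
  ∂[v_0,v_4,v_5] = [v_4,v_5] − [v_0,v_5] + [v_0,v_4],
  ∂[v_1,v_4,v_8] = [v_4,v_8] − [v_1,v_8] + [v_1,v_4].
The 27×18 boundary matrix has rank 18 and Smith normal form diag(1,1,1,1,1,1,1,1,1,1,1,1,1,1,1,1,1,2).

Reading off H_k = ker ∂_k / im ∂_{k+1}:

  H_0: rank C_0 − rank ∂_1 = 9 − 8 = 1, and the invariant factors of ∂_1 are all 1, so H_0 = Z.
  H_1: rank ker ∂_1 − rank ∂_2 = (27 − 8) − 18 = 1, and ∂_2 has invariant factor 2 > 1, so H_1 = Z ⊕ Z/2.
  H_2: rank ker ∂_2 − rank ∂_3 = (18 − 18) − 0 = 0, and there is no ∂_3, so H_2 = 0.

(K is a triangulation of the Klein bottle.)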